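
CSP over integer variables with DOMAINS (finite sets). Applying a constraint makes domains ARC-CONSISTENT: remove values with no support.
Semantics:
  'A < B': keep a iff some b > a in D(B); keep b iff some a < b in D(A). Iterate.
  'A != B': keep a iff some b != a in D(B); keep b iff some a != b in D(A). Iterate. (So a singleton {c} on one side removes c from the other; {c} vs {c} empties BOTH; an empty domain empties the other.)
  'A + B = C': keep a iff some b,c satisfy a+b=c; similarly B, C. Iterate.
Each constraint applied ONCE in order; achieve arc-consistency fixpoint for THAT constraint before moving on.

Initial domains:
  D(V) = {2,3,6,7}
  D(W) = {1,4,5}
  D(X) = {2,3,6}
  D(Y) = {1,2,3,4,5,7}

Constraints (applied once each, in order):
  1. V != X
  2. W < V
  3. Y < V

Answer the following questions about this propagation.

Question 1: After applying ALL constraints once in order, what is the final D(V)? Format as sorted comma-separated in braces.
Answer: {2,3,6,7}

Derivation:
Constraint 1 (V != X) on D(V)={2,3,6,7} D(X)={2,3,6}: no change
Constraint 2 (W < V) on D(W)={1,4,5} D(V)={2,3,6,7}: no change
Constraint 3 (Y < V) on D(Y)={1,2,3,4,5,7} D(V)={2,3,6,7}: Y {1,2,3,4,5,7}->{1,2,3,4,5}
So after all 3 constraints: D(V) = {2,3,6,7}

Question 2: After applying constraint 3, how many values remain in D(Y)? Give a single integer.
Constraint 1 (V != X) on D(V)={2,3,6,7} D(X)={2,3,6}: no change
Constraint 2 (W < V) on D(W)={1,4,5} D(V)={2,3,6,7}: no change
Constraint 3 (Y < V) on D(Y)={1,2,3,4,5,7} D(V)={2,3,6,7}: Y {1,2,3,4,5,7}->{1,2,3,4,5}
So after constraint 3: D(Y)={1,2,3,4,5}, size = 5

Answer: 5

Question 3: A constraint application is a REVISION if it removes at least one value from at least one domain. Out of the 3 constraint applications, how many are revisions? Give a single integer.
Answer: 1

Derivation:
Constraint 1 (V != X) on D(V)={2,3,6,7} D(X)={2,3,6}: no change => not a revision
Constraint 2 (W < V) on D(W)={1,4,5} D(V)={2,3,6,7}: no change => not a revision
Constraint 3 (Y < V) on D(Y)={1,2,3,4,5,7} D(V)={2,3,6,7}: Y {1,2,3,4,5,7}->{1,2,3,4,5} => REVISION
Total revisions = 1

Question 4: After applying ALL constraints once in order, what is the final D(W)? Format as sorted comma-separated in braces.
Answer: {1,4,5}

Derivation:
Constraint 1 (V != X) on D(V)={2,3,6,7} D(X)={2,3,6}: no change
Constraint 2 (W < V) on D(W)={1,4,5} D(V)={2,3,6,7}: no change
Constraint 3 (Y < V) on D(Y)={1,2,3,4,5,7} D(V)={2,3,6,7}: Y {1,2,3,4,5,7}->{1,2,3,4,5}
So after all 3 constraints: D(W) = {1,4,5}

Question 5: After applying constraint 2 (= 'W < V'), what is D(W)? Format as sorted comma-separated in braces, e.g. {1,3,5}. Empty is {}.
Answer: {1,4,5}

Derivation:
Constraint 1 (V != X) on D(V)={2,3,6,7} D(X)={2,3,6}: no change
Constraint 2 (W < V) on D(W)={1,4,5} D(V)={2,3,6,7}: no change
So after constraint 2: D(W) = {1,4,5}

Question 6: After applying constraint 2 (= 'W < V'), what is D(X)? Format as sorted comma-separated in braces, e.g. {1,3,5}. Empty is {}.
Answer: {2,3,6}

Derivation:
Constraint 1 (V != X) on D(V)={2,3,6,7} D(X)={2,3,6}: no change
Constraint 2 (W < V) on D(W)={1,4,5} D(V)={2,3,6,7}: no change
So after constraint 2: D(X) = {2,3,6}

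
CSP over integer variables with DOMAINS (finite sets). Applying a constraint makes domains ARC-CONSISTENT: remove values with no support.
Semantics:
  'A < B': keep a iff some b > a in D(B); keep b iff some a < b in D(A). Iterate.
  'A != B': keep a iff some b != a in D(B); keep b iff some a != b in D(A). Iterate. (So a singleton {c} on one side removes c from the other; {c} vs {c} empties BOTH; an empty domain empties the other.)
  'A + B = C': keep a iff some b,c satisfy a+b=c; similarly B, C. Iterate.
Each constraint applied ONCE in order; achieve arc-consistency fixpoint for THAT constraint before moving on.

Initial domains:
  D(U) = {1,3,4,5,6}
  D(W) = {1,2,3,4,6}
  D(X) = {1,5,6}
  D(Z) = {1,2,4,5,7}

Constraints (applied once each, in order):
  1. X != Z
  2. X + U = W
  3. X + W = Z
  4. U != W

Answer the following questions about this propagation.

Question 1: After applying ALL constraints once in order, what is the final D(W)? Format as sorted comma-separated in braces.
Answer: {2,4,6}

Derivation:
Constraint 1 (X != Z) on D(X)={1,5,6} D(Z)={1,2,4,5,7}: no change
Constraint 2 (X + U = W) on D(X)={1,5,6} D(U)={1,3,4,5,6} D(W)={1,2,3,4,6}: X {1,5,6}->{1,5}; U {1,3,4,5,6}->{1,3,5}; W {1,2,3,4,6}->{2,4,6}
Constraint 3 (X + W = Z) on D(X)={1,5} D(W)={2,4,6} D(Z)={1,2,4,5,7}: Z {1,2,4,5,7}->{5,7}
Constraint 4 (U != W) on D(U)={1,3,5} D(W)={2,4,6}: no change
So after all 4 constraints: D(W) = {2,4,6}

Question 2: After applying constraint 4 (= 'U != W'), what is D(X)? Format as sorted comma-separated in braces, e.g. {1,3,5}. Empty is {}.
Answer: {1,5}

Derivation:
Constraint 1 (X != Z) on D(X)={1,5,6} D(Z)={1,2,4,5,7}: no change
Constraint 2 (X + U = W) on D(X)={1,5,6} D(U)={1,3,4,5,6} D(W)={1,2,3,4,6}: X {1,5,6}->{1,5}; U {1,3,4,5,6}->{1,3,5}; W {1,2,3,4,6}->{2,4,6}
Constraint 3 (X + W = Z) on D(X)={1,5} D(W)={2,4,6} D(Z)={1,2,4,5,7}: Z {1,2,4,5,7}->{5,7}
Constraint 4 (U != W) on D(U)={1,3,5} D(W)={2,4,6}: no change
So after constraint 4: D(X) = {1,5}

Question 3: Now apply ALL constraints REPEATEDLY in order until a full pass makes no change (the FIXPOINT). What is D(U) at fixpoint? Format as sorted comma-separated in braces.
Answer: {1,3,5}

Derivation:
pass 0 (initial): D(U)={1,3,4,5,6}
pass 1: U {1,3,4,5,6}->{1,3,5}; W {1,2,3,4,6}->{2,4,6}; X {1,5,6}->{1,5}; Z {1,2,4,5,7}->{5,7}
pass 2: no change
Fixpoint after 2 passes: D(U) = {1,3,5}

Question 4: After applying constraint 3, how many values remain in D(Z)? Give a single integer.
Constraint 1 (X != Z) on D(X)={1,5,6} D(Z)={1,2,4,5,7}: no change
Constraint 2 (X + U = W) on D(X)={1,5,6} D(U)={1,3,4,5,6} D(W)={1,2,3,4,6}: X {1,5,6}->{1,5}; U {1,3,4,5,6}->{1,3,5}; W {1,2,3,4,6}->{2,4,6}
Constraint 3 (X + W = Z) on D(X)={1,5} D(W)={2,4,6} D(Z)={1,2,4,5,7}: Z {1,2,4,5,7}->{5,7}
So after constraint 3: D(Z)={5,7}, size = 2

Answer: 2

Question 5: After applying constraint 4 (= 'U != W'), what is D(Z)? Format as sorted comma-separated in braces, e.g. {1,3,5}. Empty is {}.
Answer: {5,7}

Derivation:
Constraint 1 (X != Z) on D(X)={1,5,6} D(Z)={1,2,4,5,7}: no change
Constraint 2 (X + U = W) on D(X)={1,5,6} D(U)={1,3,4,5,6} D(W)={1,2,3,4,6}: X {1,5,6}->{1,5}; U {1,3,4,5,6}->{1,3,5}; W {1,2,3,4,6}->{2,4,6}
Constraint 3 (X + W = Z) on D(X)={1,5} D(W)={2,4,6} D(Z)={1,2,4,5,7}: Z {1,2,4,5,7}->{5,7}
Constraint 4 (U != W) on D(U)={1,3,5} D(W)={2,4,6}: no change
So after constraint 4: D(Z) = {5,7}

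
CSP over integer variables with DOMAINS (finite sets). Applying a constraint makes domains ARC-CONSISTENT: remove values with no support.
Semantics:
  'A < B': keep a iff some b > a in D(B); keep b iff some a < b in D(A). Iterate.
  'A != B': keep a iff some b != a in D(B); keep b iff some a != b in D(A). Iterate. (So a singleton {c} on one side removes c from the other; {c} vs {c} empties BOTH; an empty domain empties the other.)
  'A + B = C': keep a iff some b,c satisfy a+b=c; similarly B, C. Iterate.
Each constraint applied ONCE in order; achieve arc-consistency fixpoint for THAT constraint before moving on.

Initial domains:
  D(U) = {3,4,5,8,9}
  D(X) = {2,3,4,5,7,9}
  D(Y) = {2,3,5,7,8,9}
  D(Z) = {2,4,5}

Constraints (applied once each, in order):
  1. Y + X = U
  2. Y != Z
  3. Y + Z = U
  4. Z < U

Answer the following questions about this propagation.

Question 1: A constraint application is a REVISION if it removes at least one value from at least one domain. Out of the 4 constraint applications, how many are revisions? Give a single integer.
Answer: 1

Derivation:
Constraint 1 (Y + X = U) on D(Y)={2,3,5,7,8,9} D(X)={2,3,4,5,7,9} D(U)={3,4,5,8,9}: Y {2,3,5,7,8,9}->{2,3,5,7}; X {2,3,4,5,7,9}->{2,3,4,5,7}; U {3,4,5,8,9}->{4,5,8,9} => REVISION
Constraint 2 (Y != Z) on D(Y)={2,3,5,7} D(Z)={2,4,5}: no change => not a revision
Constraint 3 (Y + Z = U) on D(Y)={2,3,5,7} D(Z)={2,4,5} D(U)={4,5,8,9}: no change => not a revision
Constraint 4 (Z < U) on D(Z)={2,4,5} D(U)={4,5,8,9}: no change => not a revision
Total revisions = 1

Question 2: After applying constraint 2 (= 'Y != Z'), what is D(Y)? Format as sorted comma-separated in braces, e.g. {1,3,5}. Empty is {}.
Constraint 1 (Y + X = U) on D(Y)={2,3,5,7,8,9} D(X)={2,3,4,5,7,9} D(U)={3,4,5,8,9}: Y {2,3,5,7,8,9}->{2,3,5,7}; X {2,3,4,5,7,9}->{2,3,4,5,7}; U {3,4,5,8,9}->{4,5,8,9}
Constraint 2 (Y != Z) on D(Y)={2,3,5,7} D(Z)={2,4,5}: no change
So after constraint 2: D(Y) = {2,3,5,7}

Answer: {2,3,5,7}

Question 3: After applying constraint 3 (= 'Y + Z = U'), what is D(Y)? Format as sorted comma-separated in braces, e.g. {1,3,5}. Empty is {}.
Answer: {2,3,5,7}

Derivation:
Constraint 1 (Y + X = U) on D(Y)={2,3,5,7,8,9} D(X)={2,3,4,5,7,9} D(U)={3,4,5,8,9}: Y {2,3,5,7,8,9}->{2,3,5,7}; X {2,3,4,5,7,9}->{2,3,4,5,7}; U {3,4,5,8,9}->{4,5,8,9}
Constraint 2 (Y != Z) on D(Y)={2,3,5,7} D(Z)={2,4,5}: no change
Constraint 3 (Y + Z = U) on D(Y)={2,3,5,7} D(Z)={2,4,5} D(U)={4,5,8,9}: no change
So after constraint 3: D(Y) = {2,3,5,7}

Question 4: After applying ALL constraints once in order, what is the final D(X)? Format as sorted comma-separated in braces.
Answer: {2,3,4,5,7}

Derivation:
Constraint 1 (Y + X = U) on D(Y)={2,3,5,7,8,9} D(X)={2,3,4,5,7,9} D(U)={3,4,5,8,9}: Y {2,3,5,7,8,9}->{2,3,5,7}; X {2,3,4,5,7,9}->{2,3,4,5,7}; U {3,4,5,8,9}->{4,5,8,9}
Constraint 2 (Y != Z) on D(Y)={2,3,5,7} D(Z)={2,4,5}: no change
Constraint 3 (Y + Z = U) on D(Y)={2,3,5,7} D(Z)={2,4,5} D(U)={4,5,8,9}: no change
Constraint 4 (Z < U) on D(Z)={2,4,5} D(U)={4,5,8,9}: no change
So after all 4 constraints: D(X) = {2,3,4,5,7}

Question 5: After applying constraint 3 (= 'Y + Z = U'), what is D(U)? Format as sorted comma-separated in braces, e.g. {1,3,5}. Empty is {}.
Constraint 1 (Y + X = U) on D(Y)={2,3,5,7,8,9} D(X)={2,3,4,5,7,9} D(U)={3,4,5,8,9}: Y {2,3,5,7,8,9}->{2,3,5,7}; X {2,3,4,5,7,9}->{2,3,4,5,7}; U {3,4,5,8,9}->{4,5,8,9}
Constraint 2 (Y != Z) on D(Y)={2,3,5,7} D(Z)={2,4,5}: no change
Constraint 3 (Y + Z = U) on D(Y)={2,3,5,7} D(Z)={2,4,5} D(U)={4,5,8,9}: no change
So after constraint 3: D(U) = {4,5,8,9}

Answer: {4,5,8,9}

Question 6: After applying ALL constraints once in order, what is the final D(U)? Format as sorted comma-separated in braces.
Answer: {4,5,8,9}

Derivation:
Constraint 1 (Y + X = U) on D(Y)={2,3,5,7,8,9} D(X)={2,3,4,5,7,9} D(U)={3,4,5,8,9}: Y {2,3,5,7,8,9}->{2,3,5,7}; X {2,3,4,5,7,9}->{2,3,4,5,7}; U {3,4,5,8,9}->{4,5,8,9}
Constraint 2 (Y != Z) on D(Y)={2,3,5,7} D(Z)={2,4,5}: no change
Constraint 3 (Y + Z = U) on D(Y)={2,3,5,7} D(Z)={2,4,5} D(U)={4,5,8,9}: no change
Constraint 4 (Z < U) on D(Z)={2,4,5} D(U)={4,5,8,9}: no change
So after all 4 constraints: D(U) = {4,5,8,9}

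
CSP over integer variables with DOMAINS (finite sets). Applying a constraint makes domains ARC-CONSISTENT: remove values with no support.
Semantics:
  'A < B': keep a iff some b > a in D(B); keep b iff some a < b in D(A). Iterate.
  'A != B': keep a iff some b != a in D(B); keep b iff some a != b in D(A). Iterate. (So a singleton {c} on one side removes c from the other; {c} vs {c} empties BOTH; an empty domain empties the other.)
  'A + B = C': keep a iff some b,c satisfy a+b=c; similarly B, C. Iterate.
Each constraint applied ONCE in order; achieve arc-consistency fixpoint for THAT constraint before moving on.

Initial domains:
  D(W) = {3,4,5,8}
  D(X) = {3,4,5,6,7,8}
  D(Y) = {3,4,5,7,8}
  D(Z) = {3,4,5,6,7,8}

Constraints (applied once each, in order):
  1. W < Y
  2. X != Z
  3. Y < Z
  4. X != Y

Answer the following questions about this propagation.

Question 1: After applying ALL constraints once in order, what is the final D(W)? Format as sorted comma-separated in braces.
Answer: {3,4,5}

Derivation:
Constraint 1 (W < Y) on D(W)={3,4,5,8} D(Y)={3,4,5,7,8}: W {3,4,5,8}->{3,4,5}; Y {3,4,5,7,8}->{4,5,7,8}
Constraint 2 (X != Z) on D(X)={3,4,5,6,7,8} D(Z)={3,4,5,6,7,8}: no change
Constraint 3 (Y < Z) on D(Y)={4,5,7,8} D(Z)={3,4,5,6,7,8}: Y {4,5,7,8}->{4,5,7}; Z {3,4,5,6,7,8}->{5,6,7,8}
Constraint 4 (X != Y) on D(X)={3,4,5,6,7,8} D(Y)={4,5,7}: no change
So after all 4 constraints: D(W) = {3,4,5}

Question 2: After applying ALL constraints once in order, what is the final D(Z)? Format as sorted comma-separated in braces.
Constraint 1 (W < Y) on D(W)={3,4,5,8} D(Y)={3,4,5,7,8}: W {3,4,5,8}->{3,4,5}; Y {3,4,5,7,8}->{4,5,7,8}
Constraint 2 (X != Z) on D(X)={3,4,5,6,7,8} D(Z)={3,4,5,6,7,8}: no change
Constraint 3 (Y < Z) on D(Y)={4,5,7,8} D(Z)={3,4,5,6,7,8}: Y {4,5,7,8}->{4,5,7}; Z {3,4,5,6,7,8}->{5,6,7,8}
Constraint 4 (X != Y) on D(X)={3,4,5,6,7,8} D(Y)={4,5,7}: no change
So after all 4 constraints: D(Z) = {5,6,7,8}

Answer: {5,6,7,8}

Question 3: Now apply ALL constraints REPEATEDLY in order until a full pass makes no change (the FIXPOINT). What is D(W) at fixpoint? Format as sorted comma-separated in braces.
pass 0 (initial): D(W)={3,4,5,8}
pass 1: W {3,4,5,8}->{3,4,5}; Y {3,4,5,7,8}->{4,5,7}; Z {3,4,5,6,7,8}->{5,6,7,8}
pass 2: no change
Fixpoint after 2 passes: D(W) = {3,4,5}

Answer: {3,4,5}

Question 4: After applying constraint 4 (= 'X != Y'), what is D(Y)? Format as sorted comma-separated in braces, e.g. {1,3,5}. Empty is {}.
Answer: {4,5,7}

Derivation:
Constraint 1 (W < Y) on D(W)={3,4,5,8} D(Y)={3,4,5,7,8}: W {3,4,5,8}->{3,4,5}; Y {3,4,5,7,8}->{4,5,7,8}
Constraint 2 (X != Z) on D(X)={3,4,5,6,7,8} D(Z)={3,4,5,6,7,8}: no change
Constraint 3 (Y < Z) on D(Y)={4,5,7,8} D(Z)={3,4,5,6,7,8}: Y {4,5,7,8}->{4,5,7}; Z {3,4,5,6,7,8}->{5,6,7,8}
Constraint 4 (X != Y) on D(X)={3,4,5,6,7,8} D(Y)={4,5,7}: no change
So after constraint 4: D(Y) = {4,5,7}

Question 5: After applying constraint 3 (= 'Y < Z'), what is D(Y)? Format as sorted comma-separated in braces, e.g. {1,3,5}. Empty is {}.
Constraint 1 (W < Y) on D(W)={3,4,5,8} D(Y)={3,4,5,7,8}: W {3,4,5,8}->{3,4,5}; Y {3,4,5,7,8}->{4,5,7,8}
Constraint 2 (X != Z) on D(X)={3,4,5,6,7,8} D(Z)={3,4,5,6,7,8}: no change
Constraint 3 (Y < Z) on D(Y)={4,5,7,8} D(Z)={3,4,5,6,7,8}: Y {4,5,7,8}->{4,5,7}; Z {3,4,5,6,7,8}->{5,6,7,8}
So after constraint 3: D(Y) = {4,5,7}

Answer: {4,5,7}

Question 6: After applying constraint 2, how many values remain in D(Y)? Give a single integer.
Constraint 1 (W < Y) on D(W)={3,4,5,8} D(Y)={3,4,5,7,8}: W {3,4,5,8}->{3,4,5}; Y {3,4,5,7,8}->{4,5,7,8}
Constraint 2 (X != Z) on D(X)={3,4,5,6,7,8} D(Z)={3,4,5,6,7,8}: no change
So after constraint 2: D(Y)={4,5,7,8}, size = 4

Answer: 4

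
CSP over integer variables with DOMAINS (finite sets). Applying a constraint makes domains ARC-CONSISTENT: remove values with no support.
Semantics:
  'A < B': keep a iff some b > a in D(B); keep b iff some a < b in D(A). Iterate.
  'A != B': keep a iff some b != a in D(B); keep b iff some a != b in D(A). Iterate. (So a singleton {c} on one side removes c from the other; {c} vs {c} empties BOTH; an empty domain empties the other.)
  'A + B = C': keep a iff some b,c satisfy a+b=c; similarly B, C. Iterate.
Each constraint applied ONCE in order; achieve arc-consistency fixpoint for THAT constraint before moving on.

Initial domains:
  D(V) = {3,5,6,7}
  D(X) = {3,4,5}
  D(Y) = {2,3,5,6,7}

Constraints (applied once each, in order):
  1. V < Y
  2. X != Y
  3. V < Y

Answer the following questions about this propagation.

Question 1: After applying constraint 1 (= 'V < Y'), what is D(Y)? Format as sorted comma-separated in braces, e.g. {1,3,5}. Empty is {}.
Answer: {5,6,7}

Derivation:
Constraint 1 (V < Y) on D(V)={3,5,6,7} D(Y)={2,3,5,6,7}: V {3,5,6,7}->{3,5,6}; Y {2,3,5,6,7}->{5,6,7}
So after constraint 1: D(Y) = {5,6,7}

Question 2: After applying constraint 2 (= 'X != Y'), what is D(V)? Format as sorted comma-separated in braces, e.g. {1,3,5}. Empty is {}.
Answer: {3,5,6}

Derivation:
Constraint 1 (V < Y) on D(V)={3,5,6,7} D(Y)={2,3,5,6,7}: V {3,5,6,7}->{3,5,6}; Y {2,3,5,6,7}->{5,6,7}
Constraint 2 (X != Y) on D(X)={3,4,5} D(Y)={5,6,7}: no change
So after constraint 2: D(V) = {3,5,6}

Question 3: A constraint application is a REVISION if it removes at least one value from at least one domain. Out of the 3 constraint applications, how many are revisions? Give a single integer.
Answer: 1

Derivation:
Constraint 1 (V < Y) on D(V)={3,5,6,7} D(Y)={2,3,5,6,7}: V {3,5,6,7}->{3,5,6}; Y {2,3,5,6,7}->{5,6,7} => REVISION
Constraint 2 (X != Y) on D(X)={3,4,5} D(Y)={5,6,7}: no change => not a revision
Constraint 3 (V < Y) on D(V)={3,5,6} D(Y)={5,6,7}: no change => not a revision
Total revisions = 1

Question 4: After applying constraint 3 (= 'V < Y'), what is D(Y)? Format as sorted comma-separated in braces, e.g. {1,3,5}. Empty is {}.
Constraint 1 (V < Y) on D(V)={3,5,6,7} D(Y)={2,3,5,6,7}: V {3,5,6,7}->{3,5,6}; Y {2,3,5,6,7}->{5,6,7}
Constraint 2 (X != Y) on D(X)={3,4,5} D(Y)={5,6,7}: no change
Constraint 3 (V < Y) on D(V)={3,5,6} D(Y)={5,6,7}: no change
So after constraint 3: D(Y) = {5,6,7}

Answer: {5,6,7}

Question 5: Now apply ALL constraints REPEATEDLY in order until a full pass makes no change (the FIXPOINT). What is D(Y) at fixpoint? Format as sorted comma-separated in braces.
pass 0 (initial): D(Y)={2,3,5,6,7}
pass 1: V {3,5,6,7}->{3,5,6}; Y {2,3,5,6,7}->{5,6,7}
pass 2: no change
Fixpoint after 2 passes: D(Y) = {5,6,7}

Answer: {5,6,7}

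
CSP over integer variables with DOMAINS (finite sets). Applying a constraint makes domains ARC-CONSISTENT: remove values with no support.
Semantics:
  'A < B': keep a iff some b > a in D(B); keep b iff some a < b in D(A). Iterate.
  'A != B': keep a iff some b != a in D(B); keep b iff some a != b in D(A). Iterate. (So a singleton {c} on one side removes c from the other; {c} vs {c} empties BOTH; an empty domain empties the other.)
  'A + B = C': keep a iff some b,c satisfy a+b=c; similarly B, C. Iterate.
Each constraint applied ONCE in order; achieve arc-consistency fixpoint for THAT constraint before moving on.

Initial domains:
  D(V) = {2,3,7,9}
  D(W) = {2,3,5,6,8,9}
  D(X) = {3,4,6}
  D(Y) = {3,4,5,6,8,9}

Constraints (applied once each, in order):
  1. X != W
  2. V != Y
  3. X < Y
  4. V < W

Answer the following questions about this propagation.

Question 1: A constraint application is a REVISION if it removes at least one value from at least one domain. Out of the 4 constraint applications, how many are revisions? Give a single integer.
Constraint 1 (X != W) on D(X)={3,4,6} D(W)={2,3,5,6,8,9}: no change => not a revision
Constraint 2 (V != Y) on D(V)={2,3,7,9} D(Y)={3,4,5,6,8,9}: no change => not a revision
Constraint 3 (X < Y) on D(X)={3,4,6} D(Y)={3,4,5,6,8,9}: Y {3,4,5,6,8,9}->{4,5,6,8,9} => REVISION
Constraint 4 (V < W) on D(V)={2,3,7,9} D(W)={2,3,5,6,8,9}: V {2,3,7,9}->{2,3,7}; W {2,3,5,6,8,9}->{3,5,6,8,9} => REVISION
Total revisions = 2

Answer: 2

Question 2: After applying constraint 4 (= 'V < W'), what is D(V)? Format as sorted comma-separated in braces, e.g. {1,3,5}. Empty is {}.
Constraint 1 (X != W) on D(X)={3,4,6} D(W)={2,3,5,6,8,9}: no change
Constraint 2 (V != Y) on D(V)={2,3,7,9} D(Y)={3,4,5,6,8,9}: no change
Constraint 3 (X < Y) on D(X)={3,4,6} D(Y)={3,4,5,6,8,9}: Y {3,4,5,6,8,9}->{4,5,6,8,9}
Constraint 4 (V < W) on D(V)={2,3,7,9} D(W)={2,3,5,6,8,9}: V {2,3,7,9}->{2,3,7}; W {2,3,5,6,8,9}->{3,5,6,8,9}
So after constraint 4: D(V) = {2,3,7}

Answer: {2,3,7}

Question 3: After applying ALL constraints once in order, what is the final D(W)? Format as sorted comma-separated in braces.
Constraint 1 (X != W) on D(X)={3,4,6} D(W)={2,3,5,6,8,9}: no change
Constraint 2 (V != Y) on D(V)={2,3,7,9} D(Y)={3,4,5,6,8,9}: no change
Constraint 3 (X < Y) on D(X)={3,4,6} D(Y)={3,4,5,6,8,9}: Y {3,4,5,6,8,9}->{4,5,6,8,9}
Constraint 4 (V < W) on D(V)={2,3,7,9} D(W)={2,3,5,6,8,9}: V {2,3,7,9}->{2,3,7}; W {2,3,5,6,8,9}->{3,5,6,8,9}
So after all 4 constraints: D(W) = {3,5,6,8,9}

Answer: {3,5,6,8,9}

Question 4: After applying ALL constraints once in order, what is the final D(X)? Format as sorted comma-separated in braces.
Answer: {3,4,6}

Derivation:
Constraint 1 (X != W) on D(X)={3,4,6} D(W)={2,3,5,6,8,9}: no change
Constraint 2 (V != Y) on D(V)={2,3,7,9} D(Y)={3,4,5,6,8,9}: no change
Constraint 3 (X < Y) on D(X)={3,4,6} D(Y)={3,4,5,6,8,9}: Y {3,4,5,6,8,9}->{4,5,6,8,9}
Constraint 4 (V < W) on D(V)={2,3,7,9} D(W)={2,3,5,6,8,9}: V {2,3,7,9}->{2,3,7}; W {2,3,5,6,8,9}->{3,5,6,8,9}
So after all 4 constraints: D(X) = {3,4,6}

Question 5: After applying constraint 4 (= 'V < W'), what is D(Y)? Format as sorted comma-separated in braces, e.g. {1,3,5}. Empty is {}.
Answer: {4,5,6,8,9}

Derivation:
Constraint 1 (X != W) on D(X)={3,4,6} D(W)={2,3,5,6,8,9}: no change
Constraint 2 (V != Y) on D(V)={2,3,7,9} D(Y)={3,4,5,6,8,9}: no change
Constraint 3 (X < Y) on D(X)={3,4,6} D(Y)={3,4,5,6,8,9}: Y {3,4,5,6,8,9}->{4,5,6,8,9}
Constraint 4 (V < W) on D(V)={2,3,7,9} D(W)={2,3,5,6,8,9}: V {2,3,7,9}->{2,3,7}; W {2,3,5,6,8,9}->{3,5,6,8,9}
So after constraint 4: D(Y) = {4,5,6,8,9}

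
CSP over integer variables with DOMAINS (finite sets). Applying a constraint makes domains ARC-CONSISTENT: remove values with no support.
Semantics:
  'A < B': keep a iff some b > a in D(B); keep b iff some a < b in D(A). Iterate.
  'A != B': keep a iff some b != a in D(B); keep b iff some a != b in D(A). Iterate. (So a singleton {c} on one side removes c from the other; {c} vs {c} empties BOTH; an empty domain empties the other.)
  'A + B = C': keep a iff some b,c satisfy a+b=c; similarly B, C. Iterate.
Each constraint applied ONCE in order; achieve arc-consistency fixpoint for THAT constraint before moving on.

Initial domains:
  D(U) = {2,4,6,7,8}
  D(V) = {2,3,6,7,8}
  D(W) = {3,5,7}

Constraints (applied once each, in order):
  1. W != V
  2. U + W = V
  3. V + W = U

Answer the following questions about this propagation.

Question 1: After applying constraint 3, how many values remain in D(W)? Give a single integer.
Answer: 0

Derivation:
Constraint 1 (W != V) on D(W)={3,5,7} D(V)={2,3,6,7,8}: no change
Constraint 2 (U + W = V) on D(U)={2,4,6,7,8} D(W)={3,5,7} D(V)={2,3,6,7,8}: U {2,4,6,7,8}->{2,4}; W {3,5,7}->{3,5}; V {2,3,6,7,8}->{7}
Constraint 3 (V + W = U) on D(V)={7} D(W)={3,5} D(U)={2,4}: V {7}->{}; W {3,5}->{}; U {2,4}->{}
So after constraint 3: D(W)={}, size = 0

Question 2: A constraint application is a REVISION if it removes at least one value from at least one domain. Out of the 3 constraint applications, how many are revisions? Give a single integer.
Constraint 1 (W != V) on D(W)={3,5,7} D(V)={2,3,6,7,8}: no change => not a revision
Constraint 2 (U + W = V) on D(U)={2,4,6,7,8} D(W)={3,5,7} D(V)={2,3,6,7,8}: U {2,4,6,7,8}->{2,4}; W {3,5,7}->{3,5}; V {2,3,6,7,8}->{7} => REVISION
Constraint 3 (V + W = U) on D(V)={7} D(W)={3,5} D(U)={2,4}: V {7}->{}; W {3,5}->{}; U {2,4}->{} => REVISION
Total revisions = 2

Answer: 2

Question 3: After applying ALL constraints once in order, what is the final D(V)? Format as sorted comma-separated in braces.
Answer: {}

Derivation:
Constraint 1 (W != V) on D(W)={3,5,7} D(V)={2,3,6,7,8}: no change
Constraint 2 (U + W = V) on D(U)={2,4,6,7,8} D(W)={3,5,7} D(V)={2,3,6,7,8}: U {2,4,6,7,8}->{2,4}; W {3,5,7}->{3,5}; V {2,3,6,7,8}->{7}
Constraint 3 (V + W = U) on D(V)={7} D(W)={3,5} D(U)={2,4}: V {7}->{}; W {3,5}->{}; U {2,4}->{}
So after all 3 constraints: D(V) = {}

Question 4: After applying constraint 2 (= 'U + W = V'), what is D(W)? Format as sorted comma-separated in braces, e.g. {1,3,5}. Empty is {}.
Answer: {3,5}

Derivation:
Constraint 1 (W != V) on D(W)={3,5,7} D(V)={2,3,6,7,8}: no change
Constraint 2 (U + W = V) on D(U)={2,4,6,7,8} D(W)={3,5,7} D(V)={2,3,6,7,8}: U {2,4,6,7,8}->{2,4}; W {3,5,7}->{3,5}; V {2,3,6,7,8}->{7}
So after constraint 2: D(W) = {3,5}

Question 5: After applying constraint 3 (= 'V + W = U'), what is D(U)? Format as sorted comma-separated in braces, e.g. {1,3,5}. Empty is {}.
Constraint 1 (W != V) on D(W)={3,5,7} D(V)={2,3,6,7,8}: no change
Constraint 2 (U + W = V) on D(U)={2,4,6,7,8} D(W)={3,5,7} D(V)={2,3,6,7,8}: U {2,4,6,7,8}->{2,4}; W {3,5,7}->{3,5}; V {2,3,6,7,8}->{7}
Constraint 3 (V + W = U) on D(V)={7} D(W)={3,5} D(U)={2,4}: V {7}->{}; W {3,5}->{}; U {2,4}->{}
So after constraint 3: D(U) = {}

Answer: {}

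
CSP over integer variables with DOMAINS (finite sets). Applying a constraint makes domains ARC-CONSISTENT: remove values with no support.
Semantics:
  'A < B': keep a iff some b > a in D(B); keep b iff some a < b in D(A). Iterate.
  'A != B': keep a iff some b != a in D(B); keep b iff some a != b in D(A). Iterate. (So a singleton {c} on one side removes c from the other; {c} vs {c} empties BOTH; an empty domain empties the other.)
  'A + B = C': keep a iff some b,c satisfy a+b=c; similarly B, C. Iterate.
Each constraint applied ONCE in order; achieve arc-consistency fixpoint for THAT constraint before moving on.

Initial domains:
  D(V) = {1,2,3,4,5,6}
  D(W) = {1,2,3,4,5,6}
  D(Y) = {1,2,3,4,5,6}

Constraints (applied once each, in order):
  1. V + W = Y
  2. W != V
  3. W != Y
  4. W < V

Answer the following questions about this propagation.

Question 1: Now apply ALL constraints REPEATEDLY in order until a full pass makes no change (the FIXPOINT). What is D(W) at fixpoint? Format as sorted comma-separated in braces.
Answer: {1,2,3,4}

Derivation:
pass 0 (initial): D(W)={1,2,3,4,5,6}
pass 1: V {1,2,3,4,5,6}->{2,3,4,5}; W {1,2,3,4,5,6}->{1,2,3,4}; Y {1,2,3,4,5,6}->{2,3,4,5,6}
pass 2: Y {2,3,4,5,6}->{3,4,5,6}
pass 3: no change
Fixpoint after 3 passes: D(W) = {1,2,3,4}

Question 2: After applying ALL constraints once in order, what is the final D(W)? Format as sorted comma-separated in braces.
Answer: {1,2,3,4}

Derivation:
Constraint 1 (V + W = Y) on D(V)={1,2,3,4,5,6} D(W)={1,2,3,4,5,6} D(Y)={1,2,3,4,5,6}: V {1,2,3,4,5,6}->{1,2,3,4,5}; W {1,2,3,4,5,6}->{1,2,3,4,5}; Y {1,2,3,4,5,6}->{2,3,4,5,6}
Constraint 2 (W != V) on D(W)={1,2,3,4,5} D(V)={1,2,3,4,5}: no change
Constraint 3 (W != Y) on D(W)={1,2,3,4,5} D(Y)={2,3,4,5,6}: no change
Constraint 4 (W < V) on D(W)={1,2,3,4,5} D(V)={1,2,3,4,5}: W {1,2,3,4,5}->{1,2,3,4}; V {1,2,3,4,5}->{2,3,4,5}
So after all 4 constraints: D(W) = {1,2,3,4}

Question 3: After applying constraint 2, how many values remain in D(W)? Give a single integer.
Answer: 5

Derivation:
Constraint 1 (V + W = Y) on D(V)={1,2,3,4,5,6} D(W)={1,2,3,4,5,6} D(Y)={1,2,3,4,5,6}: V {1,2,3,4,5,6}->{1,2,3,4,5}; W {1,2,3,4,5,6}->{1,2,3,4,5}; Y {1,2,3,4,5,6}->{2,3,4,5,6}
Constraint 2 (W != V) on D(W)={1,2,3,4,5} D(V)={1,2,3,4,5}: no change
So after constraint 2: D(W)={1,2,3,4,5}, size = 5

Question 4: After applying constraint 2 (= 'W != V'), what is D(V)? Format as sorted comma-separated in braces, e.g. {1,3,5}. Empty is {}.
Constraint 1 (V + W = Y) on D(V)={1,2,3,4,5,6} D(W)={1,2,3,4,5,6} D(Y)={1,2,3,4,5,6}: V {1,2,3,4,5,6}->{1,2,3,4,5}; W {1,2,3,4,5,6}->{1,2,3,4,5}; Y {1,2,3,4,5,6}->{2,3,4,5,6}
Constraint 2 (W != V) on D(W)={1,2,3,4,5} D(V)={1,2,3,4,5}: no change
So after constraint 2: D(V) = {1,2,3,4,5}

Answer: {1,2,3,4,5}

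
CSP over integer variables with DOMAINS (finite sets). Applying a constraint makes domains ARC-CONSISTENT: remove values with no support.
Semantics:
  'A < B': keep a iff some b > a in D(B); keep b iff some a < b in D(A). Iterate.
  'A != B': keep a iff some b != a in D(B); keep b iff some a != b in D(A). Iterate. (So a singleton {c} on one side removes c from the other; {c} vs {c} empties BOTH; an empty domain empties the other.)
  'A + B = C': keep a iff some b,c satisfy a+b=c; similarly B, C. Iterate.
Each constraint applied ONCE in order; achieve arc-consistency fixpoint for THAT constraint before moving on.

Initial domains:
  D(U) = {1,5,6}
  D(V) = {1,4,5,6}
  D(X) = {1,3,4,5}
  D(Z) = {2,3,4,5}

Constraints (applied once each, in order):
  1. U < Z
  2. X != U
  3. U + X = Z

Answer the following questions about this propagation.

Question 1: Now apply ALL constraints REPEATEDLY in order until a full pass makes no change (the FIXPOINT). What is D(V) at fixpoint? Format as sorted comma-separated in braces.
pass 0 (initial): D(V)={1,4,5,6}
pass 1: U {1,5,6}->{1}; X {1,3,4,5}->{3,4}; Z {2,3,4,5}->{4,5}
pass 2: no change
Fixpoint after 2 passes: D(V) = {1,4,5,6}

Answer: {1,4,5,6}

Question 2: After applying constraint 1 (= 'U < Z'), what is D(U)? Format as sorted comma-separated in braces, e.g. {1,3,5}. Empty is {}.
Constraint 1 (U < Z) on D(U)={1,5,6} D(Z)={2,3,4,5}: U {1,5,6}->{1}
So after constraint 1: D(U) = {1}

Answer: {1}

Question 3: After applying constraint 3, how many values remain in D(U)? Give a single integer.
Answer: 1

Derivation:
Constraint 1 (U < Z) on D(U)={1,5,6} D(Z)={2,3,4,5}: U {1,5,6}->{1}
Constraint 2 (X != U) on D(X)={1,3,4,5} D(U)={1}: X {1,3,4,5}->{3,4,5}
Constraint 3 (U + X = Z) on D(U)={1} D(X)={3,4,5} D(Z)={2,3,4,5}: X {3,4,5}->{3,4}; Z {2,3,4,5}->{4,5}
So after constraint 3: D(U)={1}, size = 1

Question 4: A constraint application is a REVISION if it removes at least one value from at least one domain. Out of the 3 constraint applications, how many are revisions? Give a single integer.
Constraint 1 (U < Z) on D(U)={1,5,6} D(Z)={2,3,4,5}: U {1,5,6}->{1} => REVISION
Constraint 2 (X != U) on D(X)={1,3,4,5} D(U)={1}: X {1,3,4,5}->{3,4,5} => REVISION
Constraint 3 (U + X = Z) on D(U)={1} D(X)={3,4,5} D(Z)={2,3,4,5}: X {3,4,5}->{3,4}; Z {2,3,4,5}->{4,5} => REVISION
Total revisions = 3

Answer: 3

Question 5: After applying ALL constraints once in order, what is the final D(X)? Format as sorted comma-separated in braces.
Constraint 1 (U < Z) on D(U)={1,5,6} D(Z)={2,3,4,5}: U {1,5,6}->{1}
Constraint 2 (X != U) on D(X)={1,3,4,5} D(U)={1}: X {1,3,4,5}->{3,4,5}
Constraint 3 (U + X = Z) on D(U)={1} D(X)={3,4,5} D(Z)={2,3,4,5}: X {3,4,5}->{3,4}; Z {2,3,4,5}->{4,5}
So after all 3 constraints: D(X) = {3,4}

Answer: {3,4}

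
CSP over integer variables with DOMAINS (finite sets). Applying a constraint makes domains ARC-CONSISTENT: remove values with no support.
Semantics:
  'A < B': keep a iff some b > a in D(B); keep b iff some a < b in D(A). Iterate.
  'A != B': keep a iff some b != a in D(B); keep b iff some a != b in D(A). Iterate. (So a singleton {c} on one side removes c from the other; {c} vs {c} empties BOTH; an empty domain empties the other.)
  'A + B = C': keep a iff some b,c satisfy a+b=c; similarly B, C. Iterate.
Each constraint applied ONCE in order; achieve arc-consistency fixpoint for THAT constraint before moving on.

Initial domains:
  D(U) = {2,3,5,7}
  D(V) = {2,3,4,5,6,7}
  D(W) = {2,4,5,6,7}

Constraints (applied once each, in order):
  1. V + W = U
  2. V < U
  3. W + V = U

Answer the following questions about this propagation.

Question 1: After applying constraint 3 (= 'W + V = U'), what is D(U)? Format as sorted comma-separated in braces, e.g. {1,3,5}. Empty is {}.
Answer: {5,7}

Derivation:
Constraint 1 (V + W = U) on D(V)={2,3,4,5,6,7} D(W)={2,4,5,6,7} D(U)={2,3,5,7}: V {2,3,4,5,6,7}->{2,3,5}; W {2,4,5,6,7}->{2,4,5}; U {2,3,5,7}->{5,7}
Constraint 2 (V < U) on D(V)={2,3,5} D(U)={5,7}: no change
Constraint 3 (W + V = U) on D(W)={2,4,5} D(V)={2,3,5} D(U)={5,7}: no change
So after constraint 3: D(U) = {5,7}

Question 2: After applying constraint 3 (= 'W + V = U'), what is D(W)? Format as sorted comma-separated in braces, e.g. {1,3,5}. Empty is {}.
Constraint 1 (V + W = U) on D(V)={2,3,4,5,6,7} D(W)={2,4,5,6,7} D(U)={2,3,5,7}: V {2,3,4,5,6,7}->{2,3,5}; W {2,4,5,6,7}->{2,4,5}; U {2,3,5,7}->{5,7}
Constraint 2 (V < U) on D(V)={2,3,5} D(U)={5,7}: no change
Constraint 3 (W + V = U) on D(W)={2,4,5} D(V)={2,3,5} D(U)={5,7}: no change
So after constraint 3: D(W) = {2,4,5}

Answer: {2,4,5}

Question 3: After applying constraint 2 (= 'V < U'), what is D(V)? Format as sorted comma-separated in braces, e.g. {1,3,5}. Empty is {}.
Constraint 1 (V + W = U) on D(V)={2,3,4,5,6,7} D(W)={2,4,5,6,7} D(U)={2,3,5,7}: V {2,3,4,5,6,7}->{2,3,5}; W {2,4,5,6,7}->{2,4,5}; U {2,3,5,7}->{5,7}
Constraint 2 (V < U) on D(V)={2,3,5} D(U)={5,7}: no change
So after constraint 2: D(V) = {2,3,5}

Answer: {2,3,5}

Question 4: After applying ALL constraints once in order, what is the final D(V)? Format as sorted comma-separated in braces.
Answer: {2,3,5}

Derivation:
Constraint 1 (V + W = U) on D(V)={2,3,4,5,6,7} D(W)={2,4,5,6,7} D(U)={2,3,5,7}: V {2,3,4,5,6,7}->{2,3,5}; W {2,4,5,6,7}->{2,4,5}; U {2,3,5,7}->{5,7}
Constraint 2 (V < U) on D(V)={2,3,5} D(U)={5,7}: no change
Constraint 3 (W + V = U) on D(W)={2,4,5} D(V)={2,3,5} D(U)={5,7}: no change
So after all 3 constraints: D(V) = {2,3,5}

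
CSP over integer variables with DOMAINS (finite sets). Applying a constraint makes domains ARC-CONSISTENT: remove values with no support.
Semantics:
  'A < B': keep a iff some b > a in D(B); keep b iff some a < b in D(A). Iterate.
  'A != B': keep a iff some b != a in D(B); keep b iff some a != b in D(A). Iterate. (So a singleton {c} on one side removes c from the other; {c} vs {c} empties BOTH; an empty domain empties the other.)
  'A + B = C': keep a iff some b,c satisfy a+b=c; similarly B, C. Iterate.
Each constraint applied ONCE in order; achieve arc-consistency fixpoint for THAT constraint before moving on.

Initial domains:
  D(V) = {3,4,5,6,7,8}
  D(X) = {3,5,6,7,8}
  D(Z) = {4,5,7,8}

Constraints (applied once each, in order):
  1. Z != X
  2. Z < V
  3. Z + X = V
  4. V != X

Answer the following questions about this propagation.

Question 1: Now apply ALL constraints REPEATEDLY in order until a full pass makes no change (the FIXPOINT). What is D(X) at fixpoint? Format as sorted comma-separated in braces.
Answer: {3}

Derivation:
pass 0 (initial): D(X)={3,5,6,7,8}
pass 1: V {3,4,5,6,7,8}->{7,8}; X {3,5,6,7,8}->{3}; Z {4,5,7,8}->{4,5}
pass 2: no change
Fixpoint after 2 passes: D(X) = {3}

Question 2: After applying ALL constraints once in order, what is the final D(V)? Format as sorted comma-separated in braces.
Constraint 1 (Z != X) on D(Z)={4,5,7,8} D(X)={3,5,6,7,8}: no change
Constraint 2 (Z < V) on D(Z)={4,5,7,8} D(V)={3,4,5,6,7,8}: Z {4,5,7,8}->{4,5,7}; V {3,4,5,6,7,8}->{5,6,7,8}
Constraint 3 (Z + X = V) on D(Z)={4,5,7} D(X)={3,5,6,7,8} D(V)={5,6,7,8}: Z {4,5,7}->{4,5}; X {3,5,6,7,8}->{3}; V {5,6,7,8}->{7,8}
Constraint 4 (V != X) on D(V)={7,8} D(X)={3}: no change
So after all 4 constraints: D(V) = {7,8}

Answer: {7,8}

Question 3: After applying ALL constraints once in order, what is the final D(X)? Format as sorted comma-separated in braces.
Constraint 1 (Z != X) on D(Z)={4,5,7,8} D(X)={3,5,6,7,8}: no change
Constraint 2 (Z < V) on D(Z)={4,5,7,8} D(V)={3,4,5,6,7,8}: Z {4,5,7,8}->{4,5,7}; V {3,4,5,6,7,8}->{5,6,7,8}
Constraint 3 (Z + X = V) on D(Z)={4,5,7} D(X)={3,5,6,7,8} D(V)={5,6,7,8}: Z {4,5,7}->{4,5}; X {3,5,6,7,8}->{3}; V {5,6,7,8}->{7,8}
Constraint 4 (V != X) on D(V)={7,8} D(X)={3}: no change
So after all 4 constraints: D(X) = {3}

Answer: {3}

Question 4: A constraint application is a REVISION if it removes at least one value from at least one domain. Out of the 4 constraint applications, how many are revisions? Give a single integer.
Answer: 2

Derivation:
Constraint 1 (Z != X) on D(Z)={4,5,7,8} D(X)={3,5,6,7,8}: no change => not a revision
Constraint 2 (Z < V) on D(Z)={4,5,7,8} D(V)={3,4,5,6,7,8}: Z {4,5,7,8}->{4,5,7}; V {3,4,5,6,7,8}->{5,6,7,8} => REVISION
Constraint 3 (Z + X = V) on D(Z)={4,5,7} D(X)={3,5,6,7,8} D(V)={5,6,7,8}: Z {4,5,7}->{4,5}; X {3,5,6,7,8}->{3}; V {5,6,7,8}->{7,8} => REVISION
Constraint 4 (V != X) on D(V)={7,8} D(X)={3}: no change => not a revision
Total revisions = 2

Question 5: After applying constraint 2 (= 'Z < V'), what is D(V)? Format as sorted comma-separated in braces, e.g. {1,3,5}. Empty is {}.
Answer: {5,6,7,8}

Derivation:
Constraint 1 (Z != X) on D(Z)={4,5,7,8} D(X)={3,5,6,7,8}: no change
Constraint 2 (Z < V) on D(Z)={4,5,7,8} D(V)={3,4,5,6,7,8}: Z {4,5,7,8}->{4,5,7}; V {3,4,5,6,7,8}->{5,6,7,8}
So after constraint 2: D(V) = {5,6,7,8}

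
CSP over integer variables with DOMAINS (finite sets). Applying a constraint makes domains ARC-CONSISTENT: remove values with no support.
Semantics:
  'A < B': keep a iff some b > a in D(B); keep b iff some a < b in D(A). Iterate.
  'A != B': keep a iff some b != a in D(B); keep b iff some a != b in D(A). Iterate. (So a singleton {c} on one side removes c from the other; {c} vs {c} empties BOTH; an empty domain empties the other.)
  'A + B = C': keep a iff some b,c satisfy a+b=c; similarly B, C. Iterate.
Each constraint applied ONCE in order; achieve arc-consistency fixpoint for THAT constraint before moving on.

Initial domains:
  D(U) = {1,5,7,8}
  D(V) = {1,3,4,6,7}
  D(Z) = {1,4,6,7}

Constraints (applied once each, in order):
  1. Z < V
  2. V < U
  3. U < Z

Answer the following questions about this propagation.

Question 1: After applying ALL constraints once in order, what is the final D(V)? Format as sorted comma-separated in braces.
Answer: {3,4,6,7}

Derivation:
Constraint 1 (Z < V) on D(Z)={1,4,6,7} D(V)={1,3,4,6,7}: Z {1,4,6,7}->{1,4,6}; V {1,3,4,6,7}->{3,4,6,7}
Constraint 2 (V < U) on D(V)={3,4,6,7} D(U)={1,5,7,8}: U {1,5,7,8}->{5,7,8}
Constraint 3 (U < Z) on D(U)={5,7,8} D(Z)={1,4,6}: U {5,7,8}->{5}; Z {1,4,6}->{6}
So after all 3 constraints: D(V) = {3,4,6,7}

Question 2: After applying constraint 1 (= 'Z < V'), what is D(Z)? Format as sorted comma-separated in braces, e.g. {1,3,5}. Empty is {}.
Answer: {1,4,6}

Derivation:
Constraint 1 (Z < V) on D(Z)={1,4,6,7} D(V)={1,3,4,6,7}: Z {1,4,6,7}->{1,4,6}; V {1,3,4,6,7}->{3,4,6,7}
So after constraint 1: D(Z) = {1,4,6}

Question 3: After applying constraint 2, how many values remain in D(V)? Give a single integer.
Answer: 4

Derivation:
Constraint 1 (Z < V) on D(Z)={1,4,6,7} D(V)={1,3,4,6,7}: Z {1,4,6,7}->{1,4,6}; V {1,3,4,6,7}->{3,4,6,7}
Constraint 2 (V < U) on D(V)={3,4,6,7} D(U)={1,5,7,8}: U {1,5,7,8}->{5,7,8}
So after constraint 2: D(V)={3,4,6,7}, size = 4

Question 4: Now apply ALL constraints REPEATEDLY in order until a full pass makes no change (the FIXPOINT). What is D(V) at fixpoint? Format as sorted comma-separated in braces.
pass 0 (initial): D(V)={1,3,4,6,7}
pass 1: U {1,5,7,8}->{5}; V {1,3,4,6,7}->{3,4,6,7}; Z {1,4,6,7}->{6}
pass 2: U {5}->{}; V {3,4,6,7}->{}; Z {6}->{}
pass 3: no change
Fixpoint after 3 passes: D(V) = {}

Answer: {}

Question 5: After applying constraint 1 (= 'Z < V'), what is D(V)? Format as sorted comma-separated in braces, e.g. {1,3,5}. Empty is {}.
Constraint 1 (Z < V) on D(Z)={1,4,6,7} D(V)={1,3,4,6,7}: Z {1,4,6,7}->{1,4,6}; V {1,3,4,6,7}->{3,4,6,7}
So after constraint 1: D(V) = {3,4,6,7}

Answer: {3,4,6,7}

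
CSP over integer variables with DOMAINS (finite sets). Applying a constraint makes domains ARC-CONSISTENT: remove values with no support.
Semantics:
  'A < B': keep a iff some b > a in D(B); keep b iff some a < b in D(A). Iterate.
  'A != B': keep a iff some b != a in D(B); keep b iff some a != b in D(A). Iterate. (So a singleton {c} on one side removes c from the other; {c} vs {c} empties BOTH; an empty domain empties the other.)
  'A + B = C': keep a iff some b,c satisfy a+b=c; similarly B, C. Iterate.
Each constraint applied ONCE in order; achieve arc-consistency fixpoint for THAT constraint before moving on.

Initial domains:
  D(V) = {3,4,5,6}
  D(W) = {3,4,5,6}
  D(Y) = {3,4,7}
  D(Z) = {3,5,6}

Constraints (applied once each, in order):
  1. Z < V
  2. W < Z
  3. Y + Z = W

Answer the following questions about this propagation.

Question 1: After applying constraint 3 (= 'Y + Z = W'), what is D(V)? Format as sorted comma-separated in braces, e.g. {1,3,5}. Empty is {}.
Constraint 1 (Z < V) on D(Z)={3,5,6} D(V)={3,4,5,6}: Z {3,5,6}->{3,5}; V {3,4,5,6}->{4,5,6}
Constraint 2 (W < Z) on D(W)={3,4,5,6} D(Z)={3,5}: W {3,4,5,6}->{3,4}; Z {3,5}->{5}
Constraint 3 (Y + Z = W) on D(Y)={3,4,7} D(Z)={5} D(W)={3,4}: Y {3,4,7}->{}; Z {5}->{}; W {3,4}->{}
So after constraint 3: D(V) = {4,5,6}

Answer: {4,5,6}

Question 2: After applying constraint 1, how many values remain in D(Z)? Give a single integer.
Constraint 1 (Z < V) on D(Z)={3,5,6} D(V)={3,4,5,6}: Z {3,5,6}->{3,5}; V {3,4,5,6}->{4,5,6}
So after constraint 1: D(Z)={3,5}, size = 2

Answer: 2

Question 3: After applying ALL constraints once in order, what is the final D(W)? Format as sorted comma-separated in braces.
Answer: {}

Derivation:
Constraint 1 (Z < V) on D(Z)={3,5,6} D(V)={3,4,5,6}: Z {3,5,6}->{3,5}; V {3,4,5,6}->{4,5,6}
Constraint 2 (W < Z) on D(W)={3,4,5,6} D(Z)={3,5}: W {3,4,5,6}->{3,4}; Z {3,5}->{5}
Constraint 3 (Y + Z = W) on D(Y)={3,4,7} D(Z)={5} D(W)={3,4}: Y {3,4,7}->{}; Z {5}->{}; W {3,4}->{}
So after all 3 constraints: D(W) = {}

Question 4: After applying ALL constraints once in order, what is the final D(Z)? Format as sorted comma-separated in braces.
Answer: {}

Derivation:
Constraint 1 (Z < V) on D(Z)={3,5,6} D(V)={3,4,5,6}: Z {3,5,6}->{3,5}; V {3,4,5,6}->{4,5,6}
Constraint 2 (W < Z) on D(W)={3,4,5,6} D(Z)={3,5}: W {3,4,5,6}->{3,4}; Z {3,5}->{5}
Constraint 3 (Y + Z = W) on D(Y)={3,4,7} D(Z)={5} D(W)={3,4}: Y {3,4,7}->{}; Z {5}->{}; W {3,4}->{}
So after all 3 constraints: D(Z) = {}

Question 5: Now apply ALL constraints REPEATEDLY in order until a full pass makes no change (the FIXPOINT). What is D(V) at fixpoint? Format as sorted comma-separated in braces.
pass 0 (initial): D(V)={3,4,5,6}
pass 1: V {3,4,5,6}->{4,5,6}; W {3,4,5,6}->{}; Y {3,4,7}->{}; Z {3,5,6}->{}
pass 2: V {4,5,6}->{}
pass 3: no change
Fixpoint after 3 passes: D(V) = {}

Answer: {}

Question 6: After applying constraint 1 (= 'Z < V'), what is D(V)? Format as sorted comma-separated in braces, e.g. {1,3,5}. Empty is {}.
Answer: {4,5,6}

Derivation:
Constraint 1 (Z < V) on D(Z)={3,5,6} D(V)={3,4,5,6}: Z {3,5,6}->{3,5}; V {3,4,5,6}->{4,5,6}
So after constraint 1: D(V) = {4,5,6}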